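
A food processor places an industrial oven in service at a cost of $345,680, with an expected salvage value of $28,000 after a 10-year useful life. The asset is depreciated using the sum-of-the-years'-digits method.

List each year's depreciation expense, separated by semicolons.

$57,760; $51,984; $46,208; $40,432; $34,656; $28,880; $23,104; $17,328; $11,552; $5,776

Depreciable base = $345,680 − $28,000 = $317,680.
Sum of the years' digits = 10+9+8+7+6+5+4+3+2+1 = 55.
Year 1: $317,680 × 10/55 = $57,760. Book value $287,920.
Year 2: $317,680 × 9/55 = $51,984. Book value $235,936.
Year 3: $317,680 × 8/55 = $46,208. Book value $189,728.
Year 4: $317,680 × 7/55 = $40,432. Book value $149,296.
Year 5: $317,680 × 6/55 = $34,656. Book value $114,640.
Year 6: $317,680 × 5/55 = $28,880. Book value $85,760.
Year 7: $317,680 × 4/55 = $23,104. Book value $62,656.
Year 8: $317,680 × 3/55 = $17,328. Book value $45,328.
Year 9: $317,680 × 2/55 = $11,552. Book value $33,776.
Year 10: $317,680 × 1/55 = $5,776. Book value $28,000.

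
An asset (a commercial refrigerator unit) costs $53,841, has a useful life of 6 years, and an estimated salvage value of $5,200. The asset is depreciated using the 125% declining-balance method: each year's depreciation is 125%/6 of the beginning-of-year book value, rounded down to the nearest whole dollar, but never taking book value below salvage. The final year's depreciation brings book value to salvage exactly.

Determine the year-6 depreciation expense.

Depreciable base = $53,841 − $5,200 = $48,641.
Year 1: ⌊$53,841 × 125%/6⌋ = $11,216. Book value $42,625.
Year 2: ⌊$42,625 × 125%/6⌋ = $8,880. Book value $33,745.
Year 3: ⌊$33,745 × 125%/6⌋ = $7,030. Book value $26,715.
Year 4: ⌊$26,715 × 125%/6⌋ = $5,565. Book value $21,150.
Year 5: ⌊$21,150 × 125%/6⌋ = $4,406. Book value $16,744.
Year 6 (final): $16,744 − $5,200 = $11,544. Book value $5,200.

$11,544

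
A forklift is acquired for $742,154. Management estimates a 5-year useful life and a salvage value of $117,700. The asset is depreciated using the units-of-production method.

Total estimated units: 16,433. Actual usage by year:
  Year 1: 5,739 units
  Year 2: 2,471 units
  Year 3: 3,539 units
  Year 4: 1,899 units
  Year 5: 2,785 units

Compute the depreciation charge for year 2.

Depreciable base = $742,154 − $117,700 = $624,454.
Rate = $624,454 / 16,433 units = $38 per unit.
Year 1: 5,739 × $38 = $218,082. Book value $524,072.
Year 2: 2,471 × $38 = $93,898. Book value $430,174.

$93,898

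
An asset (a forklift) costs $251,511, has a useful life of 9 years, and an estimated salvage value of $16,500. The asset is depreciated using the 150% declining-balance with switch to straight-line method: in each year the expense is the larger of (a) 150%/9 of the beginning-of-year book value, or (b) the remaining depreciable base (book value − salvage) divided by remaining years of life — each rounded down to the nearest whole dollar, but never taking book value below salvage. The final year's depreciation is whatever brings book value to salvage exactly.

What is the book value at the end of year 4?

$121,293

Depreciable base = $251,511 − $16,500 = $235,011.
Year 1: DB = ⌊$251,511 × 150%/9⌋ = $41,918; SL = ⌊$235,011/9⌋ = $26,112 → take DB $41,918. Book value $209,593.
Year 2: DB = ⌊$209,593 × 150%/9⌋ = $34,932; SL = ⌊$193,093/8⌋ = $24,136 → take DB $34,932. Book value $174,661.
Year 3: DB = ⌊$174,661 × 150%/9⌋ = $29,110; SL = ⌊$158,161/7⌋ = $22,594 → take DB $29,110. Book value $145,551.
Year 4: DB = ⌊$145,551 × 150%/9⌋ = $24,258; SL = ⌊$129,051/6⌋ = $21,508 → take DB $24,258. Book value $121,293.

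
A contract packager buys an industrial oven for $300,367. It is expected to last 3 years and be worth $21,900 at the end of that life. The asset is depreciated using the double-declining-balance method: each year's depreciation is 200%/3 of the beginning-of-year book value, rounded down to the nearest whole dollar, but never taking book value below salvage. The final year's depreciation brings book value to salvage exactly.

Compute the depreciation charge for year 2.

$66,748

Depreciable base = $300,367 − $21,900 = $278,467.
Year 1: ⌊$300,367 × 200%/3⌋ = $200,244. Book value $100,123.
Year 2: ⌊$100,123 × 200%/3⌋ = $66,748. Book value $33,375.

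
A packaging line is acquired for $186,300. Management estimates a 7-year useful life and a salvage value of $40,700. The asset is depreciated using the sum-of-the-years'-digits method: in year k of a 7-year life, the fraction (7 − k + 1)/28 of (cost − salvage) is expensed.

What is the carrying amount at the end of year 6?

$45,900

Depreciable base = $186,300 − $40,700 = $145,600.
Sum of the years' digits = 7+6+5+4+3+2+1 = 28.
Year 1: $145,600 × 7/28 = $36,400. Book value $149,900.
Year 2: $145,600 × 6/28 = $31,200. Book value $118,700.
Year 3: $145,600 × 5/28 = $26,000. Book value $92,700.
Year 4: $145,600 × 4/28 = $20,800. Book value $71,900.
Year 5: $145,600 × 3/28 = $15,600. Book value $56,300.
Year 6: $145,600 × 2/28 = $10,400. Book value $45,900.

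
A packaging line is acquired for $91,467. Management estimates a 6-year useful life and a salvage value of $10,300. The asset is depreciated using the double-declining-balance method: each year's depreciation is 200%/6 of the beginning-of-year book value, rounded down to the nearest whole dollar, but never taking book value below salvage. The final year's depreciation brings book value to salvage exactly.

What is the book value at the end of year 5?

$12,046

Depreciable base = $91,467 − $10,300 = $81,167.
Year 1: ⌊$91,467 × 200%/6⌋ = $30,489. Book value $60,978.
Year 2: ⌊$60,978 × 200%/6⌋ = $20,326. Book value $40,652.
Year 3: ⌊$40,652 × 200%/6⌋ = $13,550. Book value $27,102.
Year 4: ⌊$27,102 × 200%/6⌋ = $9,034. Book value $18,068.
Year 5: ⌊$18,068 × 200%/6⌋ = $6,022. Book value $12,046.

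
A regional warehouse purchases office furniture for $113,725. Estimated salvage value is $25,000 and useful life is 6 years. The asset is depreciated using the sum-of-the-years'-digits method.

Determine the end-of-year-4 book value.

Depreciable base = $113,725 − $25,000 = $88,725.
Sum of the years' digits = 6+5+4+3+2+1 = 21.
Year 1: $88,725 × 6/21 = $25,350. Book value $88,375.
Year 2: $88,725 × 5/21 = $21,125. Book value $67,250.
Year 3: $88,725 × 4/21 = $16,900. Book value $50,350.
Year 4: $88,725 × 3/21 = $12,675. Book value $37,675.

$37,675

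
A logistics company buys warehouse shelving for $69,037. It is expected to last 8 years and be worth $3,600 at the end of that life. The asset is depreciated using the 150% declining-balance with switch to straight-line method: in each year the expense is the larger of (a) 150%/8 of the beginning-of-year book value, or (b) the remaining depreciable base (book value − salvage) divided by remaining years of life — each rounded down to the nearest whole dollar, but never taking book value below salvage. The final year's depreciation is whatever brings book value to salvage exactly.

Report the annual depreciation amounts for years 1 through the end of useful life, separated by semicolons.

$12,944; $10,517; $8,545; $6,943; $6,622; $6,622; $6,622; $6,622

Depreciable base = $69,037 − $3,600 = $65,437.
Year 1: DB = ⌊$69,037 × 150%/8⌋ = $12,944; SL = ⌊$65,437/8⌋ = $8,179 → take DB $12,944. Book value $56,093.
Year 2: DB = ⌊$56,093 × 150%/8⌋ = $10,517; SL = ⌊$52,493/7⌋ = $7,499 → take DB $10,517. Book value $45,576.
Year 3: DB = ⌊$45,576 × 150%/8⌋ = $8,545; SL = ⌊$41,976/6⌋ = $6,996 → take DB $8,545. Book value $37,031.
Year 4: DB = ⌊$37,031 × 150%/8⌋ = $6,943; SL = ⌊$33,431/5⌋ = $6,686 → take DB $6,943. Book value $30,088.
Year 5: DB = ⌊$30,088 × 150%/8⌋ = $5,641; SL = ⌊$26,488/4⌋ = $6,622 → take SL $6,622. Book value $23,466.
Year 6: DB = ⌊$23,466 × 150%/8⌋ = $4,399; SL = ⌊$19,866/3⌋ = $6,622 → take SL $6,622. Book value $16,844.
Year 7: DB = ⌊$16,844 × 150%/8⌋ = $3,158; SL = ⌊$13,244/2⌋ = $6,622 → take SL $6,622. Book value $10,222.
Year 8 (final): $10,222 − $3,600 = $6,622. Book value $3,600.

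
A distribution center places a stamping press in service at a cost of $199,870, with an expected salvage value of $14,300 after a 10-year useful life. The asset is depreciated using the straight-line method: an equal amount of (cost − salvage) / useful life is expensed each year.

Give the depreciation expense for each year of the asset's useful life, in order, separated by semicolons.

Depreciable base = $199,870 − $14,300 = $185,570.
Annual expense = $185,570 / 10 = $18,557.
End of year 1: book value $181,313.
End of year 2: book value $162,756.
End of year 3: book value $144,199.
End of year 4: book value $125,642.
End of year 5: book value $107,085.
End of year 6: book value $88,528.
End of year 7: book value $69,971.
End of year 8: book value $51,414.
End of year 9: book value $32,857.
End of year 10: book value $14,300.

$18,557; $18,557; $18,557; $18,557; $18,557; $18,557; $18,557; $18,557; $18,557; $18,557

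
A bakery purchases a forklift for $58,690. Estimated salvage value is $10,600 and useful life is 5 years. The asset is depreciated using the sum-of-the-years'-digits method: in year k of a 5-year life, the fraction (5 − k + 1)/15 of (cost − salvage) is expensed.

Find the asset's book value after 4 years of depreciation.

$13,806

Depreciable base = $58,690 − $10,600 = $48,090.
Sum of the years' digits = 5+4+3+2+1 = 15.
Year 1: $48,090 × 5/15 = $16,030. Book value $42,660.
Year 2: $48,090 × 4/15 = $12,824. Book value $29,836.
Year 3: $48,090 × 3/15 = $9,618. Book value $20,218.
Year 4: $48,090 × 2/15 = $6,412. Book value $13,806.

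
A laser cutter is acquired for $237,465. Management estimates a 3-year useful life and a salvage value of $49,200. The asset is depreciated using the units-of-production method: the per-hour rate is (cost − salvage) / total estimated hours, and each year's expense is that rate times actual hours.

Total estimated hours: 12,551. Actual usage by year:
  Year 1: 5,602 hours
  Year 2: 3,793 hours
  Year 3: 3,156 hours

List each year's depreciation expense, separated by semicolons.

$84,030; $56,895; $47,340

Depreciable base = $237,465 − $49,200 = $188,265.
Rate = $188,265 / 12,551 hours = $15 per hour.
Year 1: 5,602 × $15 = $84,030. Book value $153,435.
Year 2: 3,793 × $15 = $56,895. Book value $96,540.
Year 3: 3,156 × $15 = $47,340. Book value $49,200.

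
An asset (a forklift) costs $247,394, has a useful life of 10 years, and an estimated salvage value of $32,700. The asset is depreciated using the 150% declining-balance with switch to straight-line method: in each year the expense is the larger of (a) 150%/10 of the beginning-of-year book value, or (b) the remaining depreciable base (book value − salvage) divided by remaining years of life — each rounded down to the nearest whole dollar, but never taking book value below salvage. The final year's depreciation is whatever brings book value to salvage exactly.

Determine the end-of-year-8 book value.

$63,004

Depreciable base = $247,394 − $32,700 = $214,694.
Year 1: DB = ⌊$247,394 × 150%/10⌋ = $37,109; SL = ⌊$214,694/10⌋ = $21,469 → take DB $37,109. Book value $210,285.
Year 2: DB = ⌊$210,285 × 150%/10⌋ = $31,542; SL = ⌊$177,585/9⌋ = $19,731 → take DB $31,542. Book value $178,743.
Year 3: DB = ⌊$178,743 × 150%/10⌋ = $26,811; SL = ⌊$146,043/8⌋ = $18,255 → take DB $26,811. Book value $151,932.
Year 4: DB = ⌊$151,932 × 150%/10⌋ = $22,789; SL = ⌊$119,232/7⌋ = $17,033 → take DB $22,789. Book value $129,143.
Year 5: DB = ⌊$129,143 × 150%/10⌋ = $19,371; SL = ⌊$96,443/6⌋ = $16,073 → take DB $19,371. Book value $109,772.
Year 6: DB = ⌊$109,772 × 150%/10⌋ = $16,465; SL = ⌊$77,072/5⌋ = $15,414 → take DB $16,465. Book value $93,307.
Year 7: DB = ⌊$93,307 × 150%/10⌋ = $13,996; SL = ⌊$60,607/4⌋ = $15,151 → take SL $15,151. Book value $78,156.
Year 8: DB = ⌊$78,156 × 150%/10⌋ = $11,723; SL = ⌊$45,456/3⌋ = $15,152 → take SL $15,152. Book value $63,004.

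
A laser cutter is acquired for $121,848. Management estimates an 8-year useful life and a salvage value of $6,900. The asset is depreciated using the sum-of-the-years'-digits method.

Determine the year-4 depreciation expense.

$15,965

Depreciable base = $121,848 − $6,900 = $114,948.
Sum of the years' digits = 8+7+6+5+4+3+2+1 = 36.
Year 1: $114,948 × 8/36 = $25,544. Book value $96,304.
Year 2: $114,948 × 7/36 = $22,351. Book value $73,953.
Year 3: $114,948 × 6/36 = $19,158. Book value $54,795.
Year 4: $114,948 × 5/36 = $15,965. Book value $38,830.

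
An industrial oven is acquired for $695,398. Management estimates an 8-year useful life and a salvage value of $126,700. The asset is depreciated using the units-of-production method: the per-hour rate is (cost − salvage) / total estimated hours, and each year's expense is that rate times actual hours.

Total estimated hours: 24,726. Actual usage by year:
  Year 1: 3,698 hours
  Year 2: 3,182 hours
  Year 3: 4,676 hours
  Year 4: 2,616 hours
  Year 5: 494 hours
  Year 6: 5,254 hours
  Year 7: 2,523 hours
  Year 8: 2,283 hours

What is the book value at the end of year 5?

$358,080

Depreciable base = $695,398 − $126,700 = $568,698.
Rate = $568,698 / 24,726 hours = $23 per hour.
Year 1: 3,698 × $23 = $85,054. Book value $610,344.
Year 2: 3,182 × $23 = $73,186. Book value $537,158.
Year 3: 4,676 × $23 = $107,548. Book value $429,610.
Year 4: 2,616 × $23 = $60,168. Book value $369,442.
Year 5: 494 × $23 = $11,362. Book value $358,080.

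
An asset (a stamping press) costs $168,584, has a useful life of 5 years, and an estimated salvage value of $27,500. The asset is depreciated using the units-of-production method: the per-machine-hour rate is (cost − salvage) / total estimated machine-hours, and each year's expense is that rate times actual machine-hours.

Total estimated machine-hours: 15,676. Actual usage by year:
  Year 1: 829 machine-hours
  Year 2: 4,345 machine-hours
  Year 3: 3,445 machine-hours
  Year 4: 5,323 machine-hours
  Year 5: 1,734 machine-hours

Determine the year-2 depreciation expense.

Depreciable base = $168,584 − $27,500 = $141,084.
Rate = $141,084 / 15,676 machine-hours = $9 per machine-hour.
Year 1: 829 × $9 = $7,461. Book value $161,123.
Year 2: 4,345 × $9 = $39,105. Book value $122,018.

$39,105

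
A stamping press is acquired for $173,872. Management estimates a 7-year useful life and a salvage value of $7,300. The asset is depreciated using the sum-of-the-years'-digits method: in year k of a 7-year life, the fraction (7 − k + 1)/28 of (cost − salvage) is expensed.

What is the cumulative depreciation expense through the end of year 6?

$160,623

Depreciable base = $173,872 − $7,300 = $166,572.
Sum of the years' digits = 7+6+5+4+3+2+1 = 28.
Year 1: $166,572 × 7/28 = $41,643. Book value $132,229.
Year 2: $166,572 × 6/28 = $35,694. Book value $96,535.
Year 3: $166,572 × 5/28 = $29,745. Book value $66,790.
Year 4: $166,572 × 4/28 = $23,796. Book value $42,994.
Year 5: $166,572 × 3/28 = $17,847. Book value $25,147.
Year 6: $166,572 × 2/28 = $11,898. Book value $13,249.
Accumulated through year 6 = $173,872 − $13,249 = $160,623.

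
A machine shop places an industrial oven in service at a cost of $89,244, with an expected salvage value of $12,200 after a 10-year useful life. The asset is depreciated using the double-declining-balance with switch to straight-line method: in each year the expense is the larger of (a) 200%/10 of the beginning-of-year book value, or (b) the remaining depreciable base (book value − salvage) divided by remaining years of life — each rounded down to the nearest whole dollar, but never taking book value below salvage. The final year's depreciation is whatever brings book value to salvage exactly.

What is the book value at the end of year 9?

$12,200

Depreciable base = $89,244 − $12,200 = $77,044.
Year 1: DB = ⌊$89,244 × 200%/10⌋ = $17,848; SL = ⌊$77,044/10⌋ = $7,704 → take DB $17,848. Book value $71,396.
Year 2: DB = ⌊$71,396 × 200%/10⌋ = $14,279; SL = ⌊$59,196/9⌋ = $6,577 → take DB $14,279. Book value $57,117.
Year 3: DB = ⌊$57,117 × 200%/10⌋ = $11,423; SL = ⌊$44,917/8⌋ = $5,614 → take DB $11,423. Book value $45,694.
Year 4: DB = ⌊$45,694 × 200%/10⌋ = $9,138; SL = ⌊$33,494/7⌋ = $4,784 → take DB $9,138. Book value $36,556.
Year 5: DB = ⌊$36,556 × 200%/10⌋ = $7,311; SL = ⌊$24,356/6⌋ = $4,059 → take DB $7,311. Book value $29,245.
Year 6: DB = ⌊$29,245 × 200%/10⌋ = $5,849; SL = ⌊$17,045/5⌋ = $3,409 → take DB $5,849. Book value $23,396.
Year 7: DB = ⌊$23,396 × 200%/10⌋ = $4,679; SL = ⌊$11,196/4⌋ = $2,799 → take DB $4,679. Book value $18,717.
Year 8: DB = ⌊$18,717 × 200%/10⌋ = $3,743; SL = ⌊$6,517/3⌋ = $2,172 → take DB $3,743. Book value $14,974.
Year 9: DB = ⌊$14,974 × 200%/10⌋ = $2,994; SL = ⌊$2,774/2⌋ = $1,387 → take DB $2,994, capped at $2,774. Book value $12,200.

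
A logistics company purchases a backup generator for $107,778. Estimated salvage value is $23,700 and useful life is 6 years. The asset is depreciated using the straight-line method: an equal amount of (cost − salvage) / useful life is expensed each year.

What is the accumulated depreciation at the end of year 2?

$28,026

Depreciable base = $107,778 − $23,700 = $84,078.
Annual expense = $84,078 / 6 = $14,013.
End of year 1: book value $93,765.
End of year 2: book value $79,752.
Accumulated through year 2 = $107,778 − $79,752 = $28,026.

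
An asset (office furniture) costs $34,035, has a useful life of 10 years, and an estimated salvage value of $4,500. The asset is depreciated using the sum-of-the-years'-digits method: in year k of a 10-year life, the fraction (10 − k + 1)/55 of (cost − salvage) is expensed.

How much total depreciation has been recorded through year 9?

$28,998

Depreciable base = $34,035 − $4,500 = $29,535.
Sum of the years' digits = 10+9+8+7+6+5+4+3+2+1 = 55.
Year 1: $29,535 × 10/55 = $5,370. Book value $28,665.
Year 2: $29,535 × 9/55 = $4,833. Book value $23,832.
Year 3: $29,535 × 8/55 = $4,296. Book value $19,536.
Year 4: $29,535 × 7/55 = $3,759. Book value $15,777.
Year 5: $29,535 × 6/55 = $3,222. Book value $12,555.
Year 6: $29,535 × 5/55 = $2,685. Book value $9,870.
Year 7: $29,535 × 4/55 = $2,148. Book value $7,722.
Year 8: $29,535 × 3/55 = $1,611. Book value $6,111.
Year 9: $29,535 × 2/55 = $1,074. Book value $5,037.
Accumulated through year 9 = $34,035 − $5,037 = $28,998.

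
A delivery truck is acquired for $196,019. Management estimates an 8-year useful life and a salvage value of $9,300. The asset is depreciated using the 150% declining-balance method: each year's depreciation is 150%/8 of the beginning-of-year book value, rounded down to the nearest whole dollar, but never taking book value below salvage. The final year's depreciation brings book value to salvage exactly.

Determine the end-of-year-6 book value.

Depreciable base = $196,019 − $9,300 = $186,719.
Year 1: ⌊$196,019 × 150%/8⌋ = $36,753. Book value $159,266.
Year 2: ⌊$159,266 × 150%/8⌋ = $29,862. Book value $129,404.
Year 3: ⌊$129,404 × 150%/8⌋ = $24,263. Book value $105,141.
Year 4: ⌊$105,141 × 150%/8⌋ = $19,713. Book value $85,428.
Year 5: ⌊$85,428 × 150%/8⌋ = $16,017. Book value $69,411.
Year 6: ⌊$69,411 × 150%/8⌋ = $13,014. Book value $56,397.

$56,397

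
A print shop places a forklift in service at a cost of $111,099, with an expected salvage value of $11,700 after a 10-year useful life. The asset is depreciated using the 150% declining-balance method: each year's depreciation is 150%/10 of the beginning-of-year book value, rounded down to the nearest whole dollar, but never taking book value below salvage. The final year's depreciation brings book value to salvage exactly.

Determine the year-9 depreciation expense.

$4,541

Depreciable base = $111,099 − $11,700 = $99,399.
Year 1: ⌊$111,099 × 150%/10⌋ = $16,664. Book value $94,435.
Year 2: ⌊$94,435 × 150%/10⌋ = $14,165. Book value $80,270.
Year 3: ⌊$80,270 × 150%/10⌋ = $12,040. Book value $68,230.
Year 4: ⌊$68,230 × 150%/10⌋ = $10,234. Book value $57,996.
Year 5: ⌊$57,996 × 150%/10⌋ = $8,699. Book value $49,297.
Year 6: ⌊$49,297 × 150%/10⌋ = $7,394. Book value $41,903.
Year 7: ⌊$41,903 × 150%/10⌋ = $6,285. Book value $35,618.
Year 8: ⌊$35,618 × 150%/10⌋ = $5,342. Book value $30,276.
Year 9: ⌊$30,276 × 150%/10⌋ = $4,541. Book value $25,735.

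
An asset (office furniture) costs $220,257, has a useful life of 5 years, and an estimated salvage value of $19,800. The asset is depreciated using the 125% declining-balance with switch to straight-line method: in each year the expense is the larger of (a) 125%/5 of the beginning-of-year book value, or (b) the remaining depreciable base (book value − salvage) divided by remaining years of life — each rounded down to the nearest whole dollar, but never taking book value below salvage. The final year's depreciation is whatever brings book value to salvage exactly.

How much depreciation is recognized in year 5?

Depreciable base = $220,257 − $19,800 = $200,457.
Year 1: DB = ⌊$220,257 × 125%/5⌋ = $55,064; SL = ⌊$200,457/5⌋ = $40,091 → take DB $55,064. Book value $165,193.
Year 2: DB = ⌊$165,193 × 125%/5⌋ = $41,298; SL = ⌊$145,393/4⌋ = $36,348 → take DB $41,298. Book value $123,895.
Year 3: DB = ⌊$123,895 × 125%/5⌋ = $30,973; SL = ⌊$104,095/3⌋ = $34,698 → take SL $34,698. Book value $89,197.
Year 4: DB = ⌊$89,197 × 125%/5⌋ = $22,299; SL = ⌊$69,397/2⌋ = $34,698 → take SL $34,698. Book value $54,499.
Year 5 (final): $54,499 − $19,800 = $34,699. Book value $19,800.

$34,699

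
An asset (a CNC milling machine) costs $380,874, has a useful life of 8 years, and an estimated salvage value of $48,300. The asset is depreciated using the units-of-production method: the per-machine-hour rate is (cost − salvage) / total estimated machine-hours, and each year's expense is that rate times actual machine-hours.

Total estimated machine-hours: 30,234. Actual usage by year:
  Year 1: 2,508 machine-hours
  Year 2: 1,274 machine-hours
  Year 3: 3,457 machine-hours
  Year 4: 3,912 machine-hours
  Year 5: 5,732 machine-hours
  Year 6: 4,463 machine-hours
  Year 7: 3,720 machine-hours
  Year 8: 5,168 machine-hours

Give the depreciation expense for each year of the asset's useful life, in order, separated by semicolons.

$27,588; $14,014; $38,027; $43,032; $63,052; $49,093; $40,920; $56,848

Depreciable base = $380,874 − $48,300 = $332,574.
Rate = $332,574 / 30,234 machine-hours = $11 per machine-hour.
Year 1: 2,508 × $11 = $27,588. Book value $353,286.
Year 2: 1,274 × $11 = $14,014. Book value $339,272.
Year 3: 3,457 × $11 = $38,027. Book value $301,245.
Year 4: 3,912 × $11 = $43,032. Book value $258,213.
Year 5: 5,732 × $11 = $63,052. Book value $195,161.
Year 6: 4,463 × $11 = $49,093. Book value $146,068.
Year 7: 3,720 × $11 = $40,920. Book value $105,148.
Year 8: 5,168 × $11 = $56,848. Book value $48,300.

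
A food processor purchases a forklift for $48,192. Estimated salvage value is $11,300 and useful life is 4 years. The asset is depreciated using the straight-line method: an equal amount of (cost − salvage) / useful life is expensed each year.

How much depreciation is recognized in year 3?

$9,223

Depreciable base = $48,192 − $11,300 = $36,892.
Annual expense = $36,892 / 4 = $9,223.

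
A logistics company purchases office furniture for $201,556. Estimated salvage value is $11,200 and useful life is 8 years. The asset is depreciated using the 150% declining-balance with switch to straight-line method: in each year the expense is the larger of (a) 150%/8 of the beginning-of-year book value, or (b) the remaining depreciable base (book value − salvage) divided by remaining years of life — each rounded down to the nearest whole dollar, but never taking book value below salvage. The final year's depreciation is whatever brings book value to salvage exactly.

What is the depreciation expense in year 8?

Depreciable base = $201,556 − $11,200 = $190,356.
Year 1: DB = ⌊$201,556 × 150%/8⌋ = $37,791; SL = ⌊$190,356/8⌋ = $23,794 → take DB $37,791. Book value $163,765.
Year 2: DB = ⌊$163,765 × 150%/8⌋ = $30,705; SL = ⌊$152,565/7⌋ = $21,795 → take DB $30,705. Book value $133,060.
Year 3: DB = ⌊$133,060 × 150%/8⌋ = $24,948; SL = ⌊$121,860/6⌋ = $20,310 → take DB $24,948. Book value $108,112.
Year 4: DB = ⌊$108,112 × 150%/8⌋ = $20,271; SL = ⌊$96,912/5⌋ = $19,382 → take DB $20,271. Book value $87,841.
Year 5: DB = ⌊$87,841 × 150%/8⌋ = $16,470; SL = ⌊$76,641/4⌋ = $19,160 → take SL $19,160. Book value $68,681.
Year 6: DB = ⌊$68,681 × 150%/8⌋ = $12,877; SL = ⌊$57,481/3⌋ = $19,160 → take SL $19,160. Book value $49,521.
Year 7: DB = ⌊$49,521 × 150%/8⌋ = $9,285; SL = ⌊$38,321/2⌋ = $19,160 → take SL $19,160. Book value $30,361.
Year 8 (final): $30,361 − $11,200 = $19,161. Book value $11,200.

$19,161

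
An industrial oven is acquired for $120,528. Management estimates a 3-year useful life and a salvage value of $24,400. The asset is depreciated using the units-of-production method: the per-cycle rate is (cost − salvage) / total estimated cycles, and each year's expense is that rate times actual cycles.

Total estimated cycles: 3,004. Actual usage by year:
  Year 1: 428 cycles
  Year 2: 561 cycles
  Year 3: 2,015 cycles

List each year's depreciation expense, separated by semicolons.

$13,696; $17,952; $64,480

Depreciable base = $120,528 − $24,400 = $96,128.
Rate = $96,128 / 3,004 cycles = $32 per cycle.
Year 1: 428 × $32 = $13,696. Book value $106,832.
Year 2: 561 × $32 = $17,952. Book value $88,880.
Year 3: 2,015 × $32 = $64,480. Book value $24,400.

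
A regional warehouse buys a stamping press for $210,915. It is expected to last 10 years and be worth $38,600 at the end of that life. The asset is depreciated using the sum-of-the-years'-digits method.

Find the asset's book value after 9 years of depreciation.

Depreciable base = $210,915 − $38,600 = $172,315.
Sum of the years' digits = 10+9+8+7+6+5+4+3+2+1 = 55.
Year 1: $172,315 × 10/55 = $31,330. Book value $179,585.
Year 2: $172,315 × 9/55 = $28,197. Book value $151,388.
Year 3: $172,315 × 8/55 = $25,064. Book value $126,324.
Year 4: $172,315 × 7/55 = $21,931. Book value $104,393.
Year 5: $172,315 × 6/55 = $18,798. Book value $85,595.
Year 6: $172,315 × 5/55 = $15,665. Book value $69,930.
Year 7: $172,315 × 4/55 = $12,532. Book value $57,398.
Year 8: $172,315 × 3/55 = $9,399. Book value $47,999.
Year 9: $172,315 × 2/55 = $6,266. Book value $41,733.

$41,733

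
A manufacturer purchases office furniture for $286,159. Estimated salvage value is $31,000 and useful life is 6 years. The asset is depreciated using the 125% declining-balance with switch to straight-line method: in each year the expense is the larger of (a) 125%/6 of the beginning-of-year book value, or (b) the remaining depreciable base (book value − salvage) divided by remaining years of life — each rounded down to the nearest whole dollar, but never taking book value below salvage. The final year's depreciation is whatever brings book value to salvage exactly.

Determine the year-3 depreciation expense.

$37,363

Depreciable base = $286,159 − $31,000 = $255,159.
Year 1: DB = ⌊$286,159 × 125%/6⌋ = $59,616; SL = ⌊$255,159/6⌋ = $42,526 → take DB $59,616. Book value $226,543.
Year 2: DB = ⌊$226,543 × 125%/6⌋ = $47,196; SL = ⌊$195,543/5⌋ = $39,108 → take DB $47,196. Book value $179,347.
Year 3: DB = ⌊$179,347 × 125%/6⌋ = $37,363; SL = ⌊$148,347/4⌋ = $37,086 → take DB $37,363. Book value $141,984.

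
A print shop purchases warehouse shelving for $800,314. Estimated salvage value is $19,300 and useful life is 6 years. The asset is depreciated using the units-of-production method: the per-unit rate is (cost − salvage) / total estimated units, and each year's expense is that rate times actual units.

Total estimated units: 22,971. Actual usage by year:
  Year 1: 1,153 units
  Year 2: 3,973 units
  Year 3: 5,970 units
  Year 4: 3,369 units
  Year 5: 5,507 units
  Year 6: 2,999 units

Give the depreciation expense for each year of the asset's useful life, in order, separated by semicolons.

Depreciable base = $800,314 − $19,300 = $781,014.
Rate = $781,014 / 22,971 units = $34 per unit.
Year 1: 1,153 × $34 = $39,202. Book value $761,112.
Year 2: 3,973 × $34 = $135,082. Book value $626,030.
Year 3: 5,970 × $34 = $202,980. Book value $423,050.
Year 4: 3,369 × $34 = $114,546. Book value $308,504.
Year 5: 5,507 × $34 = $187,238. Book value $121,266.
Year 6: 2,999 × $34 = $101,966. Book value $19,300.

$39,202; $135,082; $202,980; $114,546; $187,238; $101,966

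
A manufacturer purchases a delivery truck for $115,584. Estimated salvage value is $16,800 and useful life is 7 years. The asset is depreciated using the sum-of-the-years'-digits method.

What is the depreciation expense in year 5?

$10,584

Depreciable base = $115,584 − $16,800 = $98,784.
Sum of the years' digits = 7+6+5+4+3+2+1 = 28.
Year 1: $98,784 × 7/28 = $24,696. Book value $90,888.
Year 2: $98,784 × 6/28 = $21,168. Book value $69,720.
Year 3: $98,784 × 5/28 = $17,640. Book value $52,080.
Year 4: $98,784 × 4/28 = $14,112. Book value $37,968.
Year 5: $98,784 × 3/28 = $10,584. Book value $27,384.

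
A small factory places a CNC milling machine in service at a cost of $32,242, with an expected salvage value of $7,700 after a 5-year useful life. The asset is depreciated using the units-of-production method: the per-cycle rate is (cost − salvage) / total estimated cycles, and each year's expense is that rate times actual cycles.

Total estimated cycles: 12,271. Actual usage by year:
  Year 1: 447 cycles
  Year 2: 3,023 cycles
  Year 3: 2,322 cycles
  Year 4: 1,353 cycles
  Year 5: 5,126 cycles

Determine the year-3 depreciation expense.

Depreciable base = $32,242 − $7,700 = $24,542.
Rate = $24,542 / 12,271 cycles = $2 per cycle.
Year 1: 447 × $2 = $894. Book value $31,348.
Year 2: 3,023 × $2 = $6,046. Book value $25,302.
Year 3: 2,322 × $2 = $4,644. Book value $20,658.

$4,644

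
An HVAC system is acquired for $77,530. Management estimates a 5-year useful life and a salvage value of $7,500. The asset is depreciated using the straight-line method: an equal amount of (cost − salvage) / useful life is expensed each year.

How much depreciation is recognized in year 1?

Depreciable base = $77,530 − $7,500 = $70,030.
Annual expense = $70,030 / 5 = $14,006.

$14,006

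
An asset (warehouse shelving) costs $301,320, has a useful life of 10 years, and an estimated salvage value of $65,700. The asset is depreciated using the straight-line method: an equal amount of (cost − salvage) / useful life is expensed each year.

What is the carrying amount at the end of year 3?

Depreciable base = $301,320 − $65,700 = $235,620.
Annual expense = $235,620 / 10 = $23,562.
End of year 1: book value $277,758.
End of year 2: book value $254,196.
End of year 3: book value $230,634.

$230,634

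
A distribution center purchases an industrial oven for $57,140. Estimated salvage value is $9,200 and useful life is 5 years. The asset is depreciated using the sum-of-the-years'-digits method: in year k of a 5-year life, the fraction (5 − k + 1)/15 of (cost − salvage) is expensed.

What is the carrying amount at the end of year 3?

Depreciable base = $57,140 − $9,200 = $47,940.
Sum of the years' digits = 5+4+3+2+1 = 15.
Year 1: $47,940 × 5/15 = $15,980. Book value $41,160.
Year 2: $47,940 × 4/15 = $12,784. Book value $28,376.
Year 3: $47,940 × 3/15 = $9,588. Book value $18,788.

$18,788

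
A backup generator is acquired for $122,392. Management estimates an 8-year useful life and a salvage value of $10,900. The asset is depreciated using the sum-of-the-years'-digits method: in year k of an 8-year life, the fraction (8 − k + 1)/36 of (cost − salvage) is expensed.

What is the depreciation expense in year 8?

Depreciable base = $122,392 − $10,900 = $111,492.
Sum of the years' digits = 8+7+6+5+4+3+2+1 = 36.
Year 1: $111,492 × 8/36 = $24,776. Book value $97,616.
Year 2: $111,492 × 7/36 = $21,679. Book value $75,937.
Year 3: $111,492 × 6/36 = $18,582. Book value $57,355.
Year 4: $111,492 × 5/36 = $15,485. Book value $41,870.
Year 5: $111,492 × 4/36 = $12,388. Book value $29,482.
Year 6: $111,492 × 3/36 = $9,291. Book value $20,191.
Year 7: $111,492 × 2/36 = $6,194. Book value $13,997.
Year 8: $111,492 × 1/36 = $3,097. Book value $10,900.

$3,097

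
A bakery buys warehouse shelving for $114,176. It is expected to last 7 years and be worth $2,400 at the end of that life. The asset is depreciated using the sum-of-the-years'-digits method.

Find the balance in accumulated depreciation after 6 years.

Depreciable base = $114,176 − $2,400 = $111,776.
Sum of the years' digits = 7+6+5+4+3+2+1 = 28.
Year 1: $111,776 × 7/28 = $27,944. Book value $86,232.
Year 2: $111,776 × 6/28 = $23,952. Book value $62,280.
Year 3: $111,776 × 5/28 = $19,960. Book value $42,320.
Year 4: $111,776 × 4/28 = $15,968. Book value $26,352.
Year 5: $111,776 × 3/28 = $11,976. Book value $14,376.
Year 6: $111,776 × 2/28 = $7,984. Book value $6,392.
Accumulated through year 6 = $114,176 − $6,392 = $107,784.

$107,784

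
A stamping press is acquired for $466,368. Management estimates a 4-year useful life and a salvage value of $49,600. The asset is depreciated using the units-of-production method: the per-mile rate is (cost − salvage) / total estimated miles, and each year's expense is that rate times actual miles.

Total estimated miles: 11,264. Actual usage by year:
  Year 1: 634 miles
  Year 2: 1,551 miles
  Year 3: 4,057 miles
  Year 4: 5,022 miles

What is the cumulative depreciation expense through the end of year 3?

Depreciable base = $466,368 − $49,600 = $416,768.
Rate = $416,768 / 11,264 miles = $37 per mile.
Year 1: 634 × $37 = $23,458. Book value $442,910.
Year 2: 1,551 × $37 = $57,387. Book value $385,523.
Year 3: 4,057 × $37 = $150,109. Book value $235,414.
Accumulated through year 3 = $466,368 − $235,414 = $230,954.

$230,954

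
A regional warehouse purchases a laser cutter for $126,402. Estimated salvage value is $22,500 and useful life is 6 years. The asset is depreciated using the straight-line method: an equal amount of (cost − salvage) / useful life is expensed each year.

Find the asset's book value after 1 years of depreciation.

Depreciable base = $126,402 − $22,500 = $103,902.
Annual expense = $103,902 / 6 = $17,317.
End of year 1: book value $109,085.

$109,085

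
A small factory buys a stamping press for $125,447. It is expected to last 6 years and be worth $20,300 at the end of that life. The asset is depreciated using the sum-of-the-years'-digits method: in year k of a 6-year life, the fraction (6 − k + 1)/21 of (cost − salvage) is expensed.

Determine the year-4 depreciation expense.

$15,021

Depreciable base = $125,447 − $20,300 = $105,147.
Sum of the years' digits = 6+5+4+3+2+1 = 21.
Year 1: $105,147 × 6/21 = $30,042. Book value $95,405.
Year 2: $105,147 × 5/21 = $25,035. Book value $70,370.
Year 3: $105,147 × 4/21 = $20,028. Book value $50,342.
Year 4: $105,147 × 3/21 = $15,021. Book value $35,321.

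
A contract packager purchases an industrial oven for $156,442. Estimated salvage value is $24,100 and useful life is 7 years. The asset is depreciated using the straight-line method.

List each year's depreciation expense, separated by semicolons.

$18,906; $18,906; $18,906; $18,906; $18,906; $18,906; $18,906

Depreciable base = $156,442 − $24,100 = $132,342.
Annual expense = $132,342 / 7 = $18,906.
End of year 1: book value $137,536.
End of year 2: book value $118,630.
End of year 3: book value $99,724.
End of year 4: book value $80,818.
End of year 5: book value $61,912.
End of year 6: book value $43,006.
End of year 7: book value $24,100.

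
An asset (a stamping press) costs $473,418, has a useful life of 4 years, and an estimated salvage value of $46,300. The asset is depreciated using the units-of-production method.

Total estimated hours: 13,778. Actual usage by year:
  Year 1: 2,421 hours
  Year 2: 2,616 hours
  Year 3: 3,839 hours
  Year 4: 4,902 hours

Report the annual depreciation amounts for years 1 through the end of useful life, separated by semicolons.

$75,051; $81,096; $119,009; $151,962

Depreciable base = $473,418 − $46,300 = $427,118.
Rate = $427,118 / 13,778 hours = $31 per hour.
Year 1: 2,421 × $31 = $75,051. Book value $398,367.
Year 2: 2,616 × $31 = $81,096. Book value $317,271.
Year 3: 3,839 × $31 = $119,009. Book value $198,262.
Year 4: 4,902 × $31 = $151,962. Book value $46,300.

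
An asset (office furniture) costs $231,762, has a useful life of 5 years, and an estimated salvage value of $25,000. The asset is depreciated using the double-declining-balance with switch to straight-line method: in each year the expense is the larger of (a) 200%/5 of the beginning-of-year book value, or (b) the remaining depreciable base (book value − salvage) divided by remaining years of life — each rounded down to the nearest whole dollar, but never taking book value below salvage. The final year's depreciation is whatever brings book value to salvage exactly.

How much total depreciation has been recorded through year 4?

$201,725

Depreciable base = $231,762 − $25,000 = $206,762.
Year 1: DB = ⌊$231,762 × 200%/5⌋ = $92,704; SL = ⌊$206,762/5⌋ = $41,352 → take DB $92,704. Book value $139,058.
Year 2: DB = ⌊$139,058 × 200%/5⌋ = $55,623; SL = ⌊$114,058/4⌋ = $28,514 → take DB $55,623. Book value $83,435.
Year 3: DB = ⌊$83,435 × 200%/5⌋ = $33,374; SL = ⌊$58,435/3⌋ = $19,478 → take DB $33,374. Book value $50,061.
Year 4: DB = ⌊$50,061 × 200%/5⌋ = $20,024; SL = ⌊$25,061/2⌋ = $12,530 → take DB $20,024. Book value $30,037.
Accumulated through year 4 = $231,762 − $30,037 = $201,725.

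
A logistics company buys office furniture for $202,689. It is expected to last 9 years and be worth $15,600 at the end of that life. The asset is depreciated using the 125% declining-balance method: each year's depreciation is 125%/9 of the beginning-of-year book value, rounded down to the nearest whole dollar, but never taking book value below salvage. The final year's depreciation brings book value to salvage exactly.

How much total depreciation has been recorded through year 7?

$131,525

Depreciable base = $202,689 − $15,600 = $187,089.
Year 1: ⌊$202,689 × 125%/9⌋ = $28,151. Book value $174,538.
Year 2: ⌊$174,538 × 125%/9⌋ = $24,241. Book value $150,297.
Year 3: ⌊$150,297 × 125%/9⌋ = $20,874. Book value $129,423.
Year 4: ⌊$129,423 × 125%/9⌋ = $17,975. Book value $111,448.
Year 5: ⌊$111,448 × 125%/9⌋ = $15,478. Book value $95,970.
Year 6: ⌊$95,970 × 125%/9⌋ = $13,329. Book value $82,641.
Year 7: ⌊$82,641 × 125%/9⌋ = $11,477. Book value $71,164.
Accumulated through year 7 = $202,689 − $71,164 = $131,525.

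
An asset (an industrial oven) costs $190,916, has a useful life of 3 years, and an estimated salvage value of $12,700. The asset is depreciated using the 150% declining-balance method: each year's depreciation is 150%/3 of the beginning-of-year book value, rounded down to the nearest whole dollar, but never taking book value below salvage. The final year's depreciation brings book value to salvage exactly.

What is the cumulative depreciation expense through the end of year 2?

Depreciable base = $190,916 − $12,700 = $178,216.
Year 1: ⌊$190,916 × 150%/3⌋ = $95,458. Book value $95,458.
Year 2: ⌊$95,458 × 150%/3⌋ = $47,729. Book value $47,729.
Accumulated through year 2 = $190,916 − $47,729 = $143,187.

$143,187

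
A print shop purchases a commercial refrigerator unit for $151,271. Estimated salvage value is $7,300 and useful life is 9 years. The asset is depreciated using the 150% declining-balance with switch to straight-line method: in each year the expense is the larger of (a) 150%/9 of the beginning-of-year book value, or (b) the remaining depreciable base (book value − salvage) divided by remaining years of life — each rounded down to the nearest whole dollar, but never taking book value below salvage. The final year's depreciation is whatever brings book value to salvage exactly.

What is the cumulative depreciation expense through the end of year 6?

$104,579

Depreciable base = $151,271 − $7,300 = $143,971.
Year 1: DB = ⌊$151,271 × 150%/9⌋ = $25,211; SL = ⌊$143,971/9⌋ = $15,996 → take DB $25,211. Book value $126,060.
Year 2: DB = ⌊$126,060 × 150%/9⌋ = $21,010; SL = ⌊$118,760/8⌋ = $14,845 → take DB $21,010. Book value $105,050.
Year 3: DB = ⌊$105,050 × 150%/9⌋ = $17,508; SL = ⌊$97,750/7⌋ = $13,964 → take DB $17,508. Book value $87,542.
Year 4: DB = ⌊$87,542 × 150%/9⌋ = $14,590; SL = ⌊$80,242/6⌋ = $13,373 → take DB $14,590. Book value $72,952.
Year 5: DB = ⌊$72,952 × 150%/9⌋ = $12,158; SL = ⌊$65,652/5⌋ = $13,130 → take SL $13,130. Book value $59,822.
Year 6: DB = ⌊$59,822 × 150%/9⌋ = $9,970; SL = ⌊$52,522/4⌋ = $13,130 → take SL $13,130. Book value $46,692.
Accumulated through year 6 = $151,271 − $46,692 = $104,579.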